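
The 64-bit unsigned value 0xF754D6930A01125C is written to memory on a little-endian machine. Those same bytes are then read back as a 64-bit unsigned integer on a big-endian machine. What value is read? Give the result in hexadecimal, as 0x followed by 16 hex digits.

0x5C12010A93D654F7

Stored little-endian, the bytes at ascending addresses are 5C 12 01 0A 93 D6 54 F7.
Read back as big-endian, the last byte is least significant, giving 0x5C12010A93D654F7.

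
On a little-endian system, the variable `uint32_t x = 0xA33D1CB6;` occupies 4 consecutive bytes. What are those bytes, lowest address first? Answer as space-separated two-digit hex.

B6 1C 3D A3

Split into bytes (most-significant first): A3 3D 1C B6.
In little-endian order the low byte comes first in memory.
So at ascending addresses the bytes are B6 1C 3D A3.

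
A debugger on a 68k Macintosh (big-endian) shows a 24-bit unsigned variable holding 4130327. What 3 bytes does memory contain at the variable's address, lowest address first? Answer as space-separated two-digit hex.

3F 06 17

4130327 in hexadecimal, padded to 24 bits, is 0x3F0617.
Split into bytes (most-significant first): 3F 06 17.
In big-endian order the high byte comes first in memory.
So the memory order matches the most-significant-first order: 3F 06 17.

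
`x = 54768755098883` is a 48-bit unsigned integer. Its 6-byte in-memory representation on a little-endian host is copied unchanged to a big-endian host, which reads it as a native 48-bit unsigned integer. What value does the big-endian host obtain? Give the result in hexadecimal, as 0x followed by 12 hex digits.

54768755098883 in 48-bit hexadecimal is 0x31CFD8314503.
Stored little-endian, the bytes at ascending addresses are 03 45 31 D8 CF 31.
Read back as big-endian, the last byte is least significant, giving 0x034531D8CF31.

0x034531D8CF31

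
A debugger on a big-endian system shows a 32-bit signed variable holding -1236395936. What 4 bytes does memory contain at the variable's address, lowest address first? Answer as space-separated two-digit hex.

Two's complement of -1236395936 in 32 bits: 1236395936 = 0x49B1E7A0; invert → 0xB64E185F; add 1 → 0xB64E1860.
Split into bytes (most-significant first): B6 4E 18 60.
Big-endian stores the most-significant byte at the lowest address.
So the memory order matches the most-significant-first order: B6 4E 18 60.

B6 4E 18 60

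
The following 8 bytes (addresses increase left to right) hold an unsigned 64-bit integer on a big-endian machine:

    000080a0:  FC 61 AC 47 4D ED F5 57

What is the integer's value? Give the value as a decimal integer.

In big-endian order the high byte comes first in memory.
The bytes are already most-significant first: 0xFC61AC474DEDF557.
0xFC61AC474DEDF557 = 18186006192548869463.

18186006192548869463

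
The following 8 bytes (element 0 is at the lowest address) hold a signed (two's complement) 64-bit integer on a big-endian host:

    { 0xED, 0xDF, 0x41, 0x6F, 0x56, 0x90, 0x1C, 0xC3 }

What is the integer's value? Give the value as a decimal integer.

In big-endian order the high byte comes first in memory.
The bytes are already most-significant first: 0xEDDF416F56901CC3.
Top bit is set, so as a signed 64-bit value this is 0xEDDF416F56901CC3 − 2^64 = -1306253420464694077.

-1306253420464694077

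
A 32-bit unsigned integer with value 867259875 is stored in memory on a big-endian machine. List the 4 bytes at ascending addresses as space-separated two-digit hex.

867259875 in hexadecimal, padded to 32 bits, is 0x33B155E3.
Split into bytes (most-significant first): 33 B1 55 E3.
In big-endian order the high byte comes first in memory.
So the memory order matches the most-significant-first order: 33 B1 55 E3.

33 B1 55 E3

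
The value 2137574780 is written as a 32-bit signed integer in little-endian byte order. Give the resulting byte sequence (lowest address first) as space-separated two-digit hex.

7C CD 68 7F

2137574780 in hexadecimal, padded to 32 bits, is 0x7F68CD7C.
Split into bytes (most-significant first): 7F 68 CD 7C.
Little-endian: lowest address holds the least-significant byte.
So at ascending addresses the bytes are 7C CD 68 7F.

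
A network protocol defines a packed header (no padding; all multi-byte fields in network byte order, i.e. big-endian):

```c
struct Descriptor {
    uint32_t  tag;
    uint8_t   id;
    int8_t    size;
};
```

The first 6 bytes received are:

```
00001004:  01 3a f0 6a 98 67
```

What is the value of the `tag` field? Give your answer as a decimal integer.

20639850

`tag` is the first field, at byte offset 0, occupying 4 bytes.
Bytes at offsets 0..3: 01 3A F0 6A.
Big-endian: lowest address holds the most-significant byte.
The bytes are already most-significant first: 0x013AF06A.
0x013AF06A = 20639850.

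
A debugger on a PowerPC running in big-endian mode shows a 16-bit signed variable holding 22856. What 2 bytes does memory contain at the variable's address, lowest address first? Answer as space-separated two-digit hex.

22856 in hexadecimal, padded to 16 bits, is 0x5948.
Split into bytes (most-significant first): 59 48.
Big-endian stores the most-significant byte at the lowest address.
So the memory order matches the most-significant-first order: 59 48.

59 48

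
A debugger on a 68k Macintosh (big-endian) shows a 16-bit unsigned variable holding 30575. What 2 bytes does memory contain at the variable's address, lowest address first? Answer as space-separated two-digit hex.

77 6F

30575 in hexadecimal, padded to 16 bits, is 0x776F.
Split into bytes (most-significant first): 77 6F.
In big-endian order the high byte comes first in memory.
So the memory order matches the most-significant-first order: 77 6F.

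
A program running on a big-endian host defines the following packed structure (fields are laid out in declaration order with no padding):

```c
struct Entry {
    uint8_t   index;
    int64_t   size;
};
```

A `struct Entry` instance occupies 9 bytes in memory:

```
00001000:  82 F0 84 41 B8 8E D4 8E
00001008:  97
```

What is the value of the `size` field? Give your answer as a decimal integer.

`size` follows `index` (1 byte), so it starts at byte offset 1 and occupies 8 bytes.
Bytes at offsets 1..8: F0 84 41 B8 8E D4 8E 97.
Big-endian: lowest address holds the most-significant byte.
The bytes are already most-significant first: 0xF08441B88ED48E97.
Top bit is set, so as a signed 64-bit value this is 0xF08441B88ED48E97 − 2^64 = -1115694546754957673.

-1115694546754957673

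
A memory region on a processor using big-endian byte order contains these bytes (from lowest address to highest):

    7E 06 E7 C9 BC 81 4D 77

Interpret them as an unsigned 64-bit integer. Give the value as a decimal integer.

9081200552276217207

Big-endian: lowest address holds the most-significant byte.
The bytes are already most-significant first: 0x7E06E7C9BC814D77.
0x7E06E7C9BC814D77 = 9081200552276217207.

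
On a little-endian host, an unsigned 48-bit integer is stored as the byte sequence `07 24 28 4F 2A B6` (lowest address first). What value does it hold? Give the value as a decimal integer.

Little-endian stores the least-significant byte at the lowest address.
Reassemble most-significant byte first: B6 2A 4F 28 24 07 → 0xB62A4F282407.
0xB62A4F282407 = 200292832912391.

200292832912391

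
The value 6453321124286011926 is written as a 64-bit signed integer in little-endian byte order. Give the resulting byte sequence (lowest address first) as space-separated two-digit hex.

6453321124286011926 in hexadecimal, padded to 64 bits, is 0x598ECD5F12979A16.
Split into bytes (most-significant first): 59 8E CD 5F 12 97 9A 16.
Little-endian stores the least-significant byte at the lowest address.
So at ascending addresses the bytes are 16 9A 97 12 5F CD 8E 59.

16 9A 97 12 5F CD 8E 59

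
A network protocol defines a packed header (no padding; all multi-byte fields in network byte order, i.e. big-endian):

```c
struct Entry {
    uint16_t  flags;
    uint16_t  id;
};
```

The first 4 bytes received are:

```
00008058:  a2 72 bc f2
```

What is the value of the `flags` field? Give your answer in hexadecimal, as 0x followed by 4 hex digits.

`flags` is the first field, at byte offset 0, occupying 2 bytes.
Bytes at offsets 0..1: A2 72.
Big-endian: lowest address holds the most-significant byte.
The bytes are already most-significant first: 0xA272.

0xA272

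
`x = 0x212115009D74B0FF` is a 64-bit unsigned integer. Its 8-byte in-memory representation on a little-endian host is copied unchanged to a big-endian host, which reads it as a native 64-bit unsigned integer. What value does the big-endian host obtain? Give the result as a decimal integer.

18424354293232771361

Stored little-endian, the bytes at ascending addresses are FF B0 74 9D 00 15 21 21.
Read back as big-endian, the last byte is least significant, giving 0xFFB0749D00152121.
0xFFB0749D00152121 = 18424354293232771361.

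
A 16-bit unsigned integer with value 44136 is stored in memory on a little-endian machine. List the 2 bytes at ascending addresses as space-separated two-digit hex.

44136 in hexadecimal, padded to 16 bits, is 0xAC68.
Split into bytes (most-significant first): AC 68.
Little-endian stores the least-significant byte at the lowest address.
So at ascending addresses the bytes are 68 AC.

68 AC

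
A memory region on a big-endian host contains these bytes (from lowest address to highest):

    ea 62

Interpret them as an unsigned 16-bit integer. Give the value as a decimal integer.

60002

In big-endian order the high byte comes first in memory.
The bytes are already most-significant first: 0xEA62.
0xEA62 = 60002.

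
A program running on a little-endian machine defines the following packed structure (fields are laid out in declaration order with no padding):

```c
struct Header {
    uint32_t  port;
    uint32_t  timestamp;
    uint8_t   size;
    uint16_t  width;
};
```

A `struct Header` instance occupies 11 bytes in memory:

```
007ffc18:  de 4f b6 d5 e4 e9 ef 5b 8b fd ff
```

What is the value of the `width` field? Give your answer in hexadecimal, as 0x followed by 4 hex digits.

0xFFFD

`width` follows `port` (4 B), `timestamp` (4 B), `size` (1 B), so it starts at offset 4 + 4 + 1 = 9 and occupies 2 bytes.
Bytes at offsets 9..10: FD FF.
In little-endian order the low byte comes first in memory.
Reassemble most-significant byte first: FF FD → 0xFFFD.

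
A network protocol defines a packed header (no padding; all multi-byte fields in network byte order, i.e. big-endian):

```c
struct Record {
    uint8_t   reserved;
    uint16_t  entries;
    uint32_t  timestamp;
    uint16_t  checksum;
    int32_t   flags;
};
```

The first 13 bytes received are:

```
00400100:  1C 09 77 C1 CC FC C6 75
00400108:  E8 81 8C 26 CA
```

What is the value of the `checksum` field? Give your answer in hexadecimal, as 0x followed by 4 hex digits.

`checksum` follows `reserved` (1 B), `entries` (2 B), `timestamp` (4 B), so it starts at offset 1 + 2 + 4 = 7 and occupies 2 bytes.
Bytes at offsets 7..8: 75 E8.
Big-endian: lowest address holds the most-significant byte.
The bytes are already most-significant first: 0x75E8.

0x75E8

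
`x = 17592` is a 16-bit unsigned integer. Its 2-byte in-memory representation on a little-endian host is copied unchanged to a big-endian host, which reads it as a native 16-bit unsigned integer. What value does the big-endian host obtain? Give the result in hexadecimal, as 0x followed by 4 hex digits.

0xB844

17592 in 16-bit hexadecimal is 0x44B8.
Stored little-endian, the bytes at ascending addresses are B8 44.
Read back as big-endian, the last byte is least significant, giving 0xB844.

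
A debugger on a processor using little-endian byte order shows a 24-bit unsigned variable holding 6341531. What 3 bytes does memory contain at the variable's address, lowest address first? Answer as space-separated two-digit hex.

9B C3 60

6341531 in hexadecimal, padded to 24 bits, is 0x60C39B.
Split into bytes (most-significant first): 60 C3 9B.
Little-endian: lowest address holds the least-significant byte.
So at ascending addresses the bytes are 9B C3 60.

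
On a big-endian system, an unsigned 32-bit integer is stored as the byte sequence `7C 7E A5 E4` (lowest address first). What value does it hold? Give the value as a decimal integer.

2088674788

Big-endian: lowest address holds the most-significant byte.
The bytes are already most-significant first: 0x7C7EA5E4.
0x7C7EA5E4 = 2088674788.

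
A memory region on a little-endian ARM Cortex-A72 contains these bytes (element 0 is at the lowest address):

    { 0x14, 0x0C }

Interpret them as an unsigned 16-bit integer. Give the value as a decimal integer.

Little-endian: lowest address holds the least-significant byte.
Reassemble most-significant byte first: 0C 14 → 0x0C14.
0x0C14 = 3092.

3092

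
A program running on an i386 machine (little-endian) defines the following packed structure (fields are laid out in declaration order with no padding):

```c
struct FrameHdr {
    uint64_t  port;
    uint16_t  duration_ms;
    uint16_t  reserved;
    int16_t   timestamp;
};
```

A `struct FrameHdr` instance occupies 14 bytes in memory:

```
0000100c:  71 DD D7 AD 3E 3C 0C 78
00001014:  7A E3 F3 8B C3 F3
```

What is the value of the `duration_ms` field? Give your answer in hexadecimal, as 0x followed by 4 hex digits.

`duration_ms` follows `port` (8 bytes), so it starts at byte offset 8 and occupies 2 bytes.
Bytes at offsets 8..9: 7A E3.
Little-endian stores the least-significant byte at the lowest address.
Reassemble most-significant byte first: E3 7A → 0xE37A.

0xE37A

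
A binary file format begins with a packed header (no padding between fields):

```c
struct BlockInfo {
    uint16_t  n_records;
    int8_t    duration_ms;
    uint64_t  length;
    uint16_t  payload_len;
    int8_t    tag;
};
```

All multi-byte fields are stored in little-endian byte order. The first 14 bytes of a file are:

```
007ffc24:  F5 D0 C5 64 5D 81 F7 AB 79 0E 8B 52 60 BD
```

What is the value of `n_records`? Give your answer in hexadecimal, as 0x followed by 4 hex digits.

0xD0F5

`n_records` is the first field, at byte offset 0, occupying 2 bytes.
Bytes at offsets 0..1: F5 D0.
In little-endian order the low byte comes first in memory.
Reassemble most-significant byte first: D0 F5 → 0xD0F5.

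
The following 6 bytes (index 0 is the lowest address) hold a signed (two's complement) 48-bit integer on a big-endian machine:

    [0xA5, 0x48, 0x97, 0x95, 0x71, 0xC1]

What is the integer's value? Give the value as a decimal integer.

-99743777328703

Big-endian stores the most-significant byte at the lowest address.
The bytes are already most-significant first: 0xA548979571C1.
Top bit is set, so as a signed 48-bit value this is 0xA548979571C1 − 2^48 = -99743777328703.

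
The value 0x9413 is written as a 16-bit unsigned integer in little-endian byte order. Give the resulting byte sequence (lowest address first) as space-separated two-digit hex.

Split into bytes (most-significant first): 94 13.
Little-endian stores the least-significant byte at the lowest address.
So at ascending addresses the bytes are 13 94.

13 94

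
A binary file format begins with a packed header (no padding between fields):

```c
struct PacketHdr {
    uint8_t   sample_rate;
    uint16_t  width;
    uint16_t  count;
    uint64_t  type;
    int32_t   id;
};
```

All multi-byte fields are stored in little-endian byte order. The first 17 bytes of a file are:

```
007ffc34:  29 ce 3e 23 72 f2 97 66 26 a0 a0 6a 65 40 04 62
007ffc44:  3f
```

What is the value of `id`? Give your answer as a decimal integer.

`id` follows `sample_rate` (1 B), `width` (2 B), `count` (2 B), `type` (8 B), so it starts at offset 1 + 2 + 2 + 8 = 13 and occupies 4 bytes.
Bytes at offsets 13..16: 40 04 62 3F.
Little-endian stores the least-significant byte at the lowest address.
Reassemble most-significant byte first: 3F 62 04 40 → 0x3F620440.
0x3F620440 = 1063388224.

1063388224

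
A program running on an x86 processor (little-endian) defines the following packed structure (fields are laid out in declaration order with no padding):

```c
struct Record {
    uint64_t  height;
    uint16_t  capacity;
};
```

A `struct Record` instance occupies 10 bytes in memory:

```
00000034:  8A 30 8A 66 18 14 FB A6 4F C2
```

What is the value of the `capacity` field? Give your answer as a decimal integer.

`capacity` follows `height` (8 bytes), so it starts at byte offset 8 and occupies 2 bytes.
Bytes at offsets 8..9: 4F C2.
Little-endian stores the least-significant byte at the lowest address.
Reassemble most-significant byte first: C2 4F → 0xC24F.
0xC24F = 49743.

49743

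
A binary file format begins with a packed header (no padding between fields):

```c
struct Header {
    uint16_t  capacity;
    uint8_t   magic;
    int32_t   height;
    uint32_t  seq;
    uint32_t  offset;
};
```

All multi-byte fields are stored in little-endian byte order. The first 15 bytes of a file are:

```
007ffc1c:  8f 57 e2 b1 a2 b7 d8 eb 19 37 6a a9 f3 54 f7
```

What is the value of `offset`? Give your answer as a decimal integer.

4149539753

`offset` follows `capacity` (2 B), `magic` (1 B), `height` (4 B), `seq` (4 B), so it starts at offset 2 + 1 + 4 + 4 = 11 and occupies 4 bytes.
Bytes at offsets 11..14: A9 F3 54 F7.
Little-endian stores the least-significant byte at the lowest address.
Reassemble most-significant byte first: F7 54 F3 A9 → 0xF754F3A9.
0xF754F3A9 = 4149539753.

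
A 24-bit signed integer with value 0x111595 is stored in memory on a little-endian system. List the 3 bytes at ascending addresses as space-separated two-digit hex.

Split into bytes (most-significant first): 11 15 95.
Little-endian stores the least-significant byte at the lowest address.
So at ascending addresses the bytes are 95 15 11.

95 15 11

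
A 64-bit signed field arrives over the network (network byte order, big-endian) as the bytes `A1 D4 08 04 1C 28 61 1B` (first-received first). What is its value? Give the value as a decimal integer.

Big-endian stores the most-significant byte at the lowest address.
The bytes are already most-significant first: 0xA1D408041C28611B.
Top bit is set, so as a signed 64-bit value this is 0xA1D408041C28611B − 2^64 = -6785789924795195109.

-6785789924795195109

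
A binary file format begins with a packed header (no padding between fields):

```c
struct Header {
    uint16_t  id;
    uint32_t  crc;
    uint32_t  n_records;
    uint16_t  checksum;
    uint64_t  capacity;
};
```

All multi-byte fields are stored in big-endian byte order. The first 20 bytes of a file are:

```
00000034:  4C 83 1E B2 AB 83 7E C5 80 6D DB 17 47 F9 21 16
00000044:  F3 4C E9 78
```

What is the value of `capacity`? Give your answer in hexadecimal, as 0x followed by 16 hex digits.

`capacity` follows `id` (2 B), `crc` (4 B), `n_records` (4 B), `checksum` (2 B), so it starts at offset 2 + 4 + 4 + 2 = 12 and occupies 8 bytes.
Bytes at offsets 12..19: 47 F9 21 16 F3 4C E9 78.
Big-endian: lowest address holds the most-significant byte.
The bytes are already most-significant first: 0x47F92116F34CE978.

0x47F92116F34CE978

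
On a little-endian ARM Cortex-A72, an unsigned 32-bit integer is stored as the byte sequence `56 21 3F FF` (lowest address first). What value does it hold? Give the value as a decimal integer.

In little-endian order the low byte comes first in memory.
Reassemble most-significant byte first: FF 3F 21 56 → 0xFF3F2156.
0xFF3F2156 = 4282327382.

4282327382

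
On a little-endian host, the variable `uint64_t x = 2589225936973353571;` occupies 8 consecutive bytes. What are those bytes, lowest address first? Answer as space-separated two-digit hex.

2589225936973353571 in hexadecimal, padded to 64 bits, is 0x23EEC74578865263.
Split into bytes (most-significant first): 23 EE C7 45 78 86 52 63.
Little-endian stores the least-significant byte at the lowest address.
So at ascending addresses the bytes are 63 52 86 78 45 C7 EE 23.

63 52 86 78 45 C7 EE 23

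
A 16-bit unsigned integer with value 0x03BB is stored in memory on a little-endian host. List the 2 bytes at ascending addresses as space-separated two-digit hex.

Split into bytes (most-significant first): 03 BB.
Little-endian stores the least-significant byte at the lowest address.
So at ascending addresses the bytes are BB 03.

BB 03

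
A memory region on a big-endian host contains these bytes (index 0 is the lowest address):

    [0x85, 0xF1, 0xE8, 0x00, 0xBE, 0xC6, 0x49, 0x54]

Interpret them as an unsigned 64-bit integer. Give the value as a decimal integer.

In big-endian order the high byte comes first in memory.
The bytes are already most-significant first: 0x85F1E800BEC64954.
0x85F1E800BEC64954 = 9651750566329993556.

9651750566329993556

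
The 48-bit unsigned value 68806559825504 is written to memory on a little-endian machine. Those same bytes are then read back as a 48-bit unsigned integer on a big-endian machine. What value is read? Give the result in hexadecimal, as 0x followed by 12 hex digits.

68806559825504 in 48-bit hexadecimal is 0x3E94468E7E60.
Stored little-endian, the bytes at ascending addresses are 60 7E 8E 46 94 3E.
Read back as big-endian, the last byte is least significant, giving 0x607E8E46943E.

0x607E8E46943E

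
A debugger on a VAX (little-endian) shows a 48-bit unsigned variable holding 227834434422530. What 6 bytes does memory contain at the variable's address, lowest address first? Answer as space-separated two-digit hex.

227834434422530 in hexadecimal, padded to 48 bits, is 0xCF36D6880702.
Split into bytes (most-significant first): CF 36 D6 88 07 02.
In little-endian order the low byte comes first in memory.
So at ascending addresses the bytes are 02 07 88 D6 36 CF.

02 07 88 D6 36 CF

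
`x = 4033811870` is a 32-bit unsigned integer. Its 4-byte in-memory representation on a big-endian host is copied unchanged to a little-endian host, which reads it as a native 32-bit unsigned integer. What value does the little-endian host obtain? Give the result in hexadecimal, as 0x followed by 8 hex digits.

0x9E156FF0

4033811870 in 32-bit hexadecimal is 0xF06F159E.
Stored big-endian, the bytes at ascending addresses are F0 6F 15 9E.
Read back as little-endian, the first byte is least significant, giving 0x9E156FF0.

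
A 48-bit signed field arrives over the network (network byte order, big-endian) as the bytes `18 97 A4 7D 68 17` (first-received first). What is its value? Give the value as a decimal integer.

27039578810391

Big-endian stores the most-significant byte at the lowest address.
The bytes are already most-significant first: 0x1897A47D6817.
0x1897A47D6817 = 27039578810391.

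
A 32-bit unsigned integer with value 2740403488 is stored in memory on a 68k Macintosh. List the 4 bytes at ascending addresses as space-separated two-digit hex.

2740403488 in hexadecimal, padded to 32 bits, is 0xA3573D20.
Split into bytes (most-significant first): A3 57 3D 20.
Big-endian stores the most-significant byte at the lowest address.
So the memory order matches the most-significant-first order: A3 57 3D 20.

A3 57 3D 20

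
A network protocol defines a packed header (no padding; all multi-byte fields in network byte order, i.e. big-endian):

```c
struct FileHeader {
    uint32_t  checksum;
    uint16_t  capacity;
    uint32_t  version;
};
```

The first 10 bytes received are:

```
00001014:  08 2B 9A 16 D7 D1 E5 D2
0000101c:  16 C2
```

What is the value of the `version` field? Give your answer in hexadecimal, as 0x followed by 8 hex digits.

0xE5D216C2

`version` follows `checksum` (4 B), `capacity` (2 B), so it starts at offset 4 + 2 = 6 and occupies 4 bytes.
Bytes at offsets 6..9: E5 D2 16 C2.
Big-endian stores the most-significant byte at the lowest address.
The bytes are already most-significant first: 0xE5D216C2.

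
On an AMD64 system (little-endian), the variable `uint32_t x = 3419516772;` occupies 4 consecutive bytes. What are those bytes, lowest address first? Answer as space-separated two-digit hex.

3419516772 in hexadecimal, padded to 32 bits, is 0xCBD1AF64.
Split into bytes (most-significant first): CB D1 AF 64.
Little-endian: lowest address holds the least-significant byte.
So at ascending addresses the bytes are 64 AF D1 CB.

64 AF D1 CB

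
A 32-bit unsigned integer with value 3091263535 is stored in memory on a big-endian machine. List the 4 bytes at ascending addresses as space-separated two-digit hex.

3091263535 in hexadecimal, padded to 32 bits, is 0xB840F02F.
Split into bytes (most-significant first): B8 40 F0 2F.
In big-endian order the high byte comes first in memory.
So the memory order matches the most-significant-first order: B8 40 F0 2F.

B8 40 F0 2F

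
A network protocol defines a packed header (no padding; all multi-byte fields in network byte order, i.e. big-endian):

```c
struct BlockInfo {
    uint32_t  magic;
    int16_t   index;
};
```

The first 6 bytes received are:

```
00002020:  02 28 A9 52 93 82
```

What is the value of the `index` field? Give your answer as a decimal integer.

-27774

`index` follows `magic` (4 bytes), so it starts at byte offset 4 and occupies 2 bytes.
Bytes at offsets 4..5: 93 82.
In big-endian order the high byte comes first in memory.
The bytes are already most-significant first: 0x9382.
Top bit is set, so as a signed 16-bit value this is 0x9382 − 2^16 = -27774.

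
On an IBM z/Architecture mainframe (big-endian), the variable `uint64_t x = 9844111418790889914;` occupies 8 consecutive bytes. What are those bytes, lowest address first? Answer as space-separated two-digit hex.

88 9D 4F 2D D6 65 C9 BA

9844111418790889914 in hexadecimal, padded to 64 bits, is 0x889D4F2DD665C9BA.
Split into bytes (most-significant first): 88 9D 4F 2D D6 65 C9 BA.
In big-endian order the high byte comes first in memory.
So the memory order matches the most-significant-first order: 88 9D 4F 2D D6 65 C9 BA.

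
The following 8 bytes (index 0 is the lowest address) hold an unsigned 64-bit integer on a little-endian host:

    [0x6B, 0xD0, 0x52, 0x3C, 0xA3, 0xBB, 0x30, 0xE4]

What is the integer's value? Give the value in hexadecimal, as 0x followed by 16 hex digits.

In little-endian order the low byte comes first in memory.
Reassemble most-significant byte first: E4 30 BB A3 3C 52 D0 6B → 0xE430BBA33C52D06B.

0xE430BBA33C52D06B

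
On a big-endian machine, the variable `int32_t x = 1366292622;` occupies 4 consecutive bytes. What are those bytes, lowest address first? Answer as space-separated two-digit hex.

1366292622 in hexadecimal, padded to 32 bits, is 0x516FF88E.
Split into bytes (most-significant first): 51 6F F8 8E.
Big-endian: lowest address holds the most-significant byte.
So the memory order matches the most-significant-first order: 51 6F F8 8E.

51 6F F8 8E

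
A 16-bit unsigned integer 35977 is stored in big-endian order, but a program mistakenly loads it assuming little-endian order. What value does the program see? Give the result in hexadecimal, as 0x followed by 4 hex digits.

35977 in 16-bit hexadecimal is 0x8C89.
Stored big-endian, the bytes at ascending addresses are 8C 89.
Read back as little-endian, the first byte is least significant, giving 0x898C.

0x898C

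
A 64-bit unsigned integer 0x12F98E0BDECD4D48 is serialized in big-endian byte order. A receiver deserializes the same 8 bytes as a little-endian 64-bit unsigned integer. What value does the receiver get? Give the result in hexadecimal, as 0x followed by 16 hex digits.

Stored big-endian, the bytes at ascending addresses are 12 F9 8E 0B DE CD 4D 48.
Read back as little-endian, the first byte is least significant, giving 0x484DCDDE0B8EF912.

0x484DCDDE0B8EF912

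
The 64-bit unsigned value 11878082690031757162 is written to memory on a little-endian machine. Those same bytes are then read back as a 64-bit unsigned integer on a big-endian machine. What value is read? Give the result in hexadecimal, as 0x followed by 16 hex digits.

0x6A270F18466DD7A4

11878082690031757162 in 64-bit hexadecimal is 0xA4D76D46180F276A.
Stored little-endian, the bytes at ascending addresses are 6A 27 0F 18 46 6D D7 A4.
Read back as big-endian, the last byte is least significant, giving 0x6A270F18466DD7A4.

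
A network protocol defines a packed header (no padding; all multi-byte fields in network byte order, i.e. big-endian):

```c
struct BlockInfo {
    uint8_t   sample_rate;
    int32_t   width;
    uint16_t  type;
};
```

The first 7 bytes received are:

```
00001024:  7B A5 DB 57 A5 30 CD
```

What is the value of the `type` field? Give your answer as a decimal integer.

12493

`type` follows `sample_rate` (1 B), `width` (4 B), so it starts at offset 1 + 4 = 5 and occupies 2 bytes.
Bytes at offsets 5..6: 30 CD.
Big-endian stores the most-significant byte at the lowest address.
The bytes are already most-significant first: 0x30CD.
0x30CD = 12493.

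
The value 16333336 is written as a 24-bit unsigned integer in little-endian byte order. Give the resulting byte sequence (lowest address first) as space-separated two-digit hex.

16333336 in hexadecimal, padded to 24 bits, is 0xF93A18.
Split into bytes (most-significant first): F9 3A 18.
Little-endian stores the least-significant byte at the lowest address.
So at ascending addresses the bytes are 18 3A F9.

18 3A F9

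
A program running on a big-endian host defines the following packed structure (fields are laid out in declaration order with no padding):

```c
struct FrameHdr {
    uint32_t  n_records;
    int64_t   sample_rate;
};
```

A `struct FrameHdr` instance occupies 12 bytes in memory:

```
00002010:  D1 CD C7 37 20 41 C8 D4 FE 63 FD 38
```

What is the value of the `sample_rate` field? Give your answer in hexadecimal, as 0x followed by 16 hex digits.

0x2041C8D4FE63FD38

`sample_rate` follows `n_records` (4 bytes), so it starts at byte offset 4 and occupies 8 bytes.
Bytes at offsets 4..11: 20 41 C8 D4 FE 63 FD 38.
In big-endian order the high byte comes first in memory.
The bytes are already most-significant first: 0x2041C8D4FE63FD38.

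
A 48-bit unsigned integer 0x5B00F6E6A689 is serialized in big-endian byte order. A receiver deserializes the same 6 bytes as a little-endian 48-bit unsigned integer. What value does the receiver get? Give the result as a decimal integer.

Stored big-endian, the bytes at ascending addresses are 5B 00 F6 E6 A6 89.
Read back as little-endian, the first byte is least significant, giving 0x89A6E6F6005B.
0x89A6E6F6005B = 151349932458075.

151349932458075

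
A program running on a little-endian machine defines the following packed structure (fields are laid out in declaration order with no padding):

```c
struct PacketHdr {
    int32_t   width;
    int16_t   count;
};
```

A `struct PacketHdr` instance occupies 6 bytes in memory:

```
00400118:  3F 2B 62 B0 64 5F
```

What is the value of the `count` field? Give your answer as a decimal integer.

`count` follows `width` (4 bytes), so it starts at byte offset 4 and occupies 2 bytes.
Bytes at offsets 4..5: 64 5F.
Little-endian stores the least-significant byte at the lowest address.
Reassemble most-significant byte first: 5F 64 → 0x5F64.
0x5F64 = 24420.

24420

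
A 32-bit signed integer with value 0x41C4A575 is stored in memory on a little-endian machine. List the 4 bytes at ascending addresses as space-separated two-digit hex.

75 A5 C4 41

Split into bytes (most-significant first): 41 C4 A5 75.
Little-endian stores the least-significant byte at the lowest address.
So at ascending addresses the bytes are 75 A5 C4 41.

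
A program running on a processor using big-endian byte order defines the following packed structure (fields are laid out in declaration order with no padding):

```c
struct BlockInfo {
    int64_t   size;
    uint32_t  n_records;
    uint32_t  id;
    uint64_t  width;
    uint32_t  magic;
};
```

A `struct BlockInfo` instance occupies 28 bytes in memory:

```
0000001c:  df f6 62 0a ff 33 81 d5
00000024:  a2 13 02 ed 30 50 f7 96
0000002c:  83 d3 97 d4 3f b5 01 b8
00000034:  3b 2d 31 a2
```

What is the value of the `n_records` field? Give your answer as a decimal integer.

2719154925

`n_records` follows `size` (8 bytes), so it starts at byte offset 8 and occupies 4 bytes.
Bytes at offsets 8..11: A2 13 02 ED.
In big-endian order the high byte comes first in memory.
The bytes are already most-significant first: 0xA21302ED.
0xA21302ED = 2719154925.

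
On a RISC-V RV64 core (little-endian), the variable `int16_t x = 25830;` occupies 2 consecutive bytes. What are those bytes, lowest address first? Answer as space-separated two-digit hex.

25830 in hexadecimal, padded to 16 bits, is 0x64E6.
Split into bytes (most-significant first): 64 E6.
Little-endian: lowest address holds the least-significant byte.
So at ascending addresses the bytes are E6 64.

E6 64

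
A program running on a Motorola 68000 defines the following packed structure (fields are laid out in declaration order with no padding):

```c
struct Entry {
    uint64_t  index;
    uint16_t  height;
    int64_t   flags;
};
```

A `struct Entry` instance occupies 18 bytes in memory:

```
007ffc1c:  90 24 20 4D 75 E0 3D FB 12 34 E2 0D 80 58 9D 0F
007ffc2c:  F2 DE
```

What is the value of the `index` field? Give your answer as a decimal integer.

`index` is the first field, at byte offset 0, occupying 8 bytes.
Bytes at offsets 0..7: 90 24 20 4D 75 E0 3D FB.
Big-endian stores the most-significant byte at the lowest address.
The bytes are already most-significant first: 0x9024204D75E03DFB.
0x9024204D75E03DFB = 10386462157685407227.

10386462157685407227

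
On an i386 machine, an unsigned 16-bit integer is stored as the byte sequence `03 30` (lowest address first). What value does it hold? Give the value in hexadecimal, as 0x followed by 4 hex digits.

0x3003

Little-endian: lowest address holds the least-significant byte.
Reassemble most-significant byte first: 30 03 → 0x3003.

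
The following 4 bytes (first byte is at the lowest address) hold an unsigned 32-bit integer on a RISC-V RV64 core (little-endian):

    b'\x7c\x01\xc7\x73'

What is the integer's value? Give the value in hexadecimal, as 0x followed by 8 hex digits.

Little-endian stores the least-significant byte at the lowest address.
Reassemble most-significant byte first: 73 C7 01 7C → 0x73C7017C.

0x73C7017C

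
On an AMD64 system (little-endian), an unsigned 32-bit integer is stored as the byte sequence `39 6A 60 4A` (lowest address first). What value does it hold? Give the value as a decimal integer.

In little-endian order the low byte comes first in memory.
Reassemble most-significant byte first: 4A 60 6A 39 → 0x4A606A39.
0x4A606A39 = 1247832633.

1247832633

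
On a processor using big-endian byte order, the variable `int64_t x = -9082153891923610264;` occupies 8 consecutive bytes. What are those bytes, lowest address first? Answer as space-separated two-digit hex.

Two's complement of -9082153891923610264 in 64 bits: 9082153891923610264 = 0x7E0A4AD86B89CA98; invert → 0x81F5B52794763567; add 1 → 0x81F5B52794763568.
Split into bytes (most-significant first): 81 F5 B5 27 94 76 35 68.
Big-endian stores the most-significant byte at the lowest address.
So the memory order matches the most-significant-first order: 81 F5 B5 27 94 76 35 68.

81 F5 B5 27 94 76 35 68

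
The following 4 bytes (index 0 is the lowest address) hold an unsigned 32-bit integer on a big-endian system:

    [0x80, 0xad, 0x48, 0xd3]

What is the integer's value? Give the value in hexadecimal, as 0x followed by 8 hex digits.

In big-endian order the high byte comes first in memory.
The bytes are already most-significant first: 0x80AD48D3.

0x80AD48D3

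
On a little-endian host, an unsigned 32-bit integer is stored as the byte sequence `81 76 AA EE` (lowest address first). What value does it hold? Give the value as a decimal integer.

4004148865

Little-endian: lowest address holds the least-significant byte.
Reassemble most-significant byte first: EE AA 76 81 → 0xEEAA7681.
0xEEAA7681 = 4004148865.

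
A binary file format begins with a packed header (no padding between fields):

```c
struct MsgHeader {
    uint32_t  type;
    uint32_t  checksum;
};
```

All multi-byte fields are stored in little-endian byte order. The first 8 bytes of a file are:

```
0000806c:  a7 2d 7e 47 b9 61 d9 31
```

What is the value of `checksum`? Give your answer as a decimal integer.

836329913

`checksum` follows `type` (4 bytes), so it starts at byte offset 4 and occupies 4 bytes.
Bytes at offsets 4..7: B9 61 D9 31.
In little-endian order the low byte comes first in memory.
Reassemble most-significant byte first: 31 D9 61 B9 → 0x31D961B9.
0x31D961B9 = 836329913.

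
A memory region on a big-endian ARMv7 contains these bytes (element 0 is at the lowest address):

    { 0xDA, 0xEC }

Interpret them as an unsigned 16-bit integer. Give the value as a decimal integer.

56044

In big-endian order the high byte comes first in memory.
The bytes are already most-significant first: 0xDAEC.
0xDAEC = 56044.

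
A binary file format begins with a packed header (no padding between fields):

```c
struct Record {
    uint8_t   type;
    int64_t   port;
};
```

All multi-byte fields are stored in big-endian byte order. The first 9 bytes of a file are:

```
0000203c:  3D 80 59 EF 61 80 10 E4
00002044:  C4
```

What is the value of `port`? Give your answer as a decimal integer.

-9198057561888070460

`port` follows `type` (1 byte), so it starts at byte offset 1 and occupies 8 bytes.
Bytes at offsets 1..8: 80 59 EF 61 80 10 E4 C4.
Big-endian stores the most-significant byte at the lowest address.
The bytes are already most-significant first: 0x8059EF618010E4C4.
Top bit is set, so as a signed 64-bit value this is 0x8059EF618010E4C4 − 2^64 = -9198057561888070460.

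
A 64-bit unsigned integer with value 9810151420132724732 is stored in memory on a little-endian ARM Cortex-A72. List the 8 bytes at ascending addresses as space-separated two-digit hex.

FC 0F CE 7D BD A8 24 88

9810151420132724732 in hexadecimal, padded to 64 bits, is 0x8824A8BD7DCE0FFC.
Split into bytes (most-significant first): 88 24 A8 BD 7D CE 0F FC.
In little-endian order the low byte comes first in memory.
So at ascending addresses the bytes are FC 0F CE 7D BD A8 24 88.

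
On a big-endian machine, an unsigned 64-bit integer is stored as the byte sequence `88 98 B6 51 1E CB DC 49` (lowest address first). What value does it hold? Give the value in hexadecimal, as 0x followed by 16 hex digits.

0x8898B6511ECBDC49

Big-endian: lowest address holds the most-significant byte.
The bytes are already most-significant first: 0x8898B6511ECBDC49.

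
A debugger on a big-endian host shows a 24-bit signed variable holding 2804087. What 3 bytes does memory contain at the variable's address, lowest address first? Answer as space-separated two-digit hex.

2804087 in hexadecimal, padded to 24 bits, is 0x2AC977.
Split into bytes (most-significant first): 2A C9 77.
In big-endian order the high byte comes first in memory.
So the memory order matches the most-significant-first order: 2A C9 77.

2A C9 77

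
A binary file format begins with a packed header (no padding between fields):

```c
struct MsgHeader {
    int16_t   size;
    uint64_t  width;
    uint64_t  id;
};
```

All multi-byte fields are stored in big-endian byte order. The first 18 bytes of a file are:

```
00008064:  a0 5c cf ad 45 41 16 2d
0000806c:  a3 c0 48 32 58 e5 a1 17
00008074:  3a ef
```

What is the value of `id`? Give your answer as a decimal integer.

5202318262839753455

`id` follows `size` (2 B), `width` (8 B), so it starts at offset 2 + 8 = 10 and occupies 8 bytes.
Bytes at offsets 10..17: 48 32 58 E5 A1 17 3A EF.
Big-endian stores the most-significant byte at the lowest address.
The bytes are already most-significant first: 0x483258E5A1173AEF.
0x483258E5A1173AEF = 5202318262839753455.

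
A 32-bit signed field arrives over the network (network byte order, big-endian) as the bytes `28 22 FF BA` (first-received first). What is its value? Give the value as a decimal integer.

Big-endian: lowest address holds the most-significant byte.
The bytes are already most-significant first: 0x2822FFBA.
0x2822FFBA = 673382330.

673382330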